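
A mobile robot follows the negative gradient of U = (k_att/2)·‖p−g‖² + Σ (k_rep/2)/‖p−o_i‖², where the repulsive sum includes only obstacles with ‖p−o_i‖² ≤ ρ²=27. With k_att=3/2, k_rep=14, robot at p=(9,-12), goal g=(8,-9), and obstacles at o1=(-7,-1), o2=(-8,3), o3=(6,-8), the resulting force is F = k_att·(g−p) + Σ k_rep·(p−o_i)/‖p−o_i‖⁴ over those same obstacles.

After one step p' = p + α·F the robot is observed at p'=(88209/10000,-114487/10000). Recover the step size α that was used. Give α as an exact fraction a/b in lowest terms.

α = 1/8

F_att = 3/2·(g−p) = 3/2·(-1,3) = (-1.5000,4.5000)
o1: d²=377 > ρ²=27 → inactive
o2: d²=514 > ρ²=27 → inactive
o3: d²=25 ≤ ρ²=27; F_rep = 14·(3,-4)/25² = (0.0672,-0.0896)
F = F_att + ΣF_rep = (-1.4328,4.4104)
Δp = p'−p = (-0.1791,0.5513); α = Δx/Fx = (-1791/10000) / (-1791/1250) = 1/8
check: Δy/Fy = (5513/10000) / (5513/1250) = 1/8 ✓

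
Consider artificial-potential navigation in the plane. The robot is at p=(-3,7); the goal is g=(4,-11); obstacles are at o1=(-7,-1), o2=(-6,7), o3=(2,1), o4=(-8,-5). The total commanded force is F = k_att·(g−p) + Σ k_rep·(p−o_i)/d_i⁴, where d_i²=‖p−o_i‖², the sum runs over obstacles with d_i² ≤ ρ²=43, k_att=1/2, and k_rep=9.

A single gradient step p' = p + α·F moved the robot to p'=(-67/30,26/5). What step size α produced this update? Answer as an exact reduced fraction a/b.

α = 1/5

F_att = 1/2·(g−p) = 1/2·(7,-18) = (3.5000,-9.0000)
o1: d²=80 > ρ²=43 → inactive
o2: d²=9 ≤ ρ²=43; F_rep = 9·(3,0)/9² = (0.3333,0.0000)
o3: d²=61 > ρ²=43 → inactive
o4: d²=169 > ρ²=43 → inactive
F = F_att + ΣF_rep = (3.8333,-9.0000)
Δp = p'−p = (0.7667,-1.8000); α = Δx/Fx = (23/30) / (23/6) = 1/5
check: Δy/Fy = (-9/5) / (-9) = 1/5 ✓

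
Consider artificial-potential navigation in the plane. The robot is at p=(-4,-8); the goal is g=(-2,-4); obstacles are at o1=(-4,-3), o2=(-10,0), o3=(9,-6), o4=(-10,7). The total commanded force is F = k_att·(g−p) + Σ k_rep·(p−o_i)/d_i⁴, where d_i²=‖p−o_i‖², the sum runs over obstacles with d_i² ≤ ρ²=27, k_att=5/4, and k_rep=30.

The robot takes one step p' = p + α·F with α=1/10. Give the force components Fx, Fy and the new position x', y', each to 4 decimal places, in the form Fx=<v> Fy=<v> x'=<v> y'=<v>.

Fx=2.5000 Fy=4.7600 x'=-3.7500 y'=-7.5240

F_att = 5/4·(g−p) = 5/4·(2,4) = (2.5000,5.0000)
o1: d²=25 ≤ ρ²=27; F_rep = 30·(0,-5)/25² = (0.0000,-0.2400)
o2: d²=100 > ρ²=27 → inactive
o3: d²=173 > ρ²=27 → inactive
o4: d²=261 > ρ²=27 → inactive
F = F_att + ΣF_rep = (2.5000,4.7600)
p' = p + 1/10·F = (-3.7500,-7.5240)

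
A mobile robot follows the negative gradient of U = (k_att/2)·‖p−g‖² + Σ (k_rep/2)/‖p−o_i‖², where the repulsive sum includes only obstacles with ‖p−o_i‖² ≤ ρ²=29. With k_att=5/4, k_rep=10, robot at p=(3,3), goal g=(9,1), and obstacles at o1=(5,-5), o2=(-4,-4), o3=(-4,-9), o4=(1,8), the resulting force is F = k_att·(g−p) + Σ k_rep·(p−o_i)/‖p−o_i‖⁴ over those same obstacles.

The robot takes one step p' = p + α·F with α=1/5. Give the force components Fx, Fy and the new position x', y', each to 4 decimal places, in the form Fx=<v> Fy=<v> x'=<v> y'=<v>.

Fx=7.5238 Fy=-2.5595 x'=4.5048 y'=2.4881

F_att = 5/4·(g−p) = 5/4·(6,-2) = (7.5000,-2.5000)
o1: d²=68 > ρ²=29 → inactive
o2: d²=98 > ρ²=29 → inactive
o3: d²=193 > ρ²=29 → inactive
o4: d²=29 ≤ ρ²=29; F_rep = 10·(2,-5)/29² = (0.0238,-0.0595)
F = F_att + ΣF_rep = (7.5238,-2.5595)
p' = p + 1/5·F = (4.5048,2.4881)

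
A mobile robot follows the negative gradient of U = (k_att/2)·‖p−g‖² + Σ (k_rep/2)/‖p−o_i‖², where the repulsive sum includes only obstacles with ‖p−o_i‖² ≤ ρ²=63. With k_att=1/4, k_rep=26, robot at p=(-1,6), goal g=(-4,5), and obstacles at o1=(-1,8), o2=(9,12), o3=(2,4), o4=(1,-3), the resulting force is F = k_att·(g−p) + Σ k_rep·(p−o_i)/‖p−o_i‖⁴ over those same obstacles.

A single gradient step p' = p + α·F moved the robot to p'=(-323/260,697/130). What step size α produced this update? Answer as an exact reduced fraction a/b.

F_att = 1/4·(g−p) = 1/4·(-3,-1) = (-0.7500,-0.2500)
o1: d²=4 ≤ ρ²=63; F_rep = 26·(0,-2)/4² = (0.0000,-3.2500)
o2: d²=136 > ρ²=63 → inactive
o3: d²=13 ≤ ρ²=63; F_rep = 26·(-3,2)/13² = (-0.4615,0.3077)
o4: d²=85 > ρ²=63 → inactive
F = F_att + ΣF_rep = (-1.2115,-3.1923)
Δp = p'−p = (-0.2423,-0.6385); α = Δx/Fx = (-63/260) / (-63/52) = 1/5
check: Δy/Fy = (-83/130) / (-83/26) = 1/5 ✓

α = 1/5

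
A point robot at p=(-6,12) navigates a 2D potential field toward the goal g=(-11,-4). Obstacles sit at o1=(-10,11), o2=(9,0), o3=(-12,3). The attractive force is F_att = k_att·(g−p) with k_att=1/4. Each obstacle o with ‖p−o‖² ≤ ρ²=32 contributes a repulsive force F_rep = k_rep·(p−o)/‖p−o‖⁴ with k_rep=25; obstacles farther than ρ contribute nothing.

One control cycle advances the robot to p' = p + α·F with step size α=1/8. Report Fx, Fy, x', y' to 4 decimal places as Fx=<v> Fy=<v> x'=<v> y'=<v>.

Fx=-0.9040 Fy=-3.9135 x'=-6.1130 y'=11.5108

F_att = 1/4·(g−p) = 1/4·(-5,-16) = (-1.2500,-4.0000)
o1: d²=17 ≤ ρ²=32; F_rep = 25·(4,1)/17² = (0.3460,0.0865)
o2: d²=369 > ρ²=32 → inactive
o3: d²=117 > ρ²=32 → inactive
F = F_att + ΣF_rep = (-0.9040,-3.9135)
p' = p + 1/8·F = (-6.1130,11.5108)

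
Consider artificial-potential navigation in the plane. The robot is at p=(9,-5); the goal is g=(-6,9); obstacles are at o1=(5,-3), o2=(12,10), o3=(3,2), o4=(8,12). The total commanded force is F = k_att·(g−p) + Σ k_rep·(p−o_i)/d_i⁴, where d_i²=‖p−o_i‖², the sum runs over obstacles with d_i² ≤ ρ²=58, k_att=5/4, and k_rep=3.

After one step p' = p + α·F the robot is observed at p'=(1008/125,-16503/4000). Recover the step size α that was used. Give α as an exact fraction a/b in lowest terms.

α = 1/20

F_att = 5/4·(g−p) = 5/4·(-15,14) = (-18.7500,17.5000)
o1: d²=20 ≤ ρ²=58; F_rep = 3·(4,-2)/20² = (0.0300,-0.0150)
o2: d²=234 > ρ²=58 → inactive
o3: d²=85 > ρ²=58 → inactive
o4: d²=290 > ρ²=58 → inactive
F = F_att + ΣF_rep = (-18.7200,17.4850)
Δp = p'−p = (-0.9360,0.8742); α = Δx/Fx = (-117/125) / (-468/25) = 1/20
check: Δy/Fy = (3497/4000) / (3497/200) = 1/20 ✓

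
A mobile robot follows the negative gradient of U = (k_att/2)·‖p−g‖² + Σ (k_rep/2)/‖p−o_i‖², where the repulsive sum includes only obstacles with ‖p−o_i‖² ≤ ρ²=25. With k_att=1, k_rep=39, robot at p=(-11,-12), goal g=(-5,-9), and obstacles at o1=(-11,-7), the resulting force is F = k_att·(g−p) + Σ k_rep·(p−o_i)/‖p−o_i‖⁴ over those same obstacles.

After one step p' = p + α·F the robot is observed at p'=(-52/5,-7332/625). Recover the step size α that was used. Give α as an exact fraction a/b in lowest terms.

α = 1/10

F_att = 1·(g−p) = 1·(6,3) = (6.0000,3.0000)
o1: d²=25 ≤ ρ²=25; F_rep = 39·(0,-5)/25² = (0.0000,-0.3120)
F = F_att + ΣF_rep = (6.0000,2.6880)
Δp = p'−p = (0.6000,0.2688); α = Δx/Fx = (3/5) / (6) = 1/10
check: Δy/Fy = (168/625) / (336/125) = 1/10 ✓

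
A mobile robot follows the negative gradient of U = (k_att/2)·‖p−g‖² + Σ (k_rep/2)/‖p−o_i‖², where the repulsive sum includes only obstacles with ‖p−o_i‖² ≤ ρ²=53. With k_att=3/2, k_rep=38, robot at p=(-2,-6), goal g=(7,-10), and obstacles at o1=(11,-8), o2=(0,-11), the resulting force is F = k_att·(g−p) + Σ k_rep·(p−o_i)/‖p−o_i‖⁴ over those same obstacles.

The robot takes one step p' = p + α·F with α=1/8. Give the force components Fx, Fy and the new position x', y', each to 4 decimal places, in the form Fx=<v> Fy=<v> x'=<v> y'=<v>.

Fx=13.4096 Fy=-5.7741 x'=-0.3238 y'=-6.7218

F_att = 3/2·(g−p) = 3/2·(9,-4) = (13.5000,-6.0000)
o1: d²=173 > ρ²=53 → inactive
o2: d²=29 ≤ ρ²=53; F_rep = 38·(-2,5)/29² = (-0.0904,0.2259)
F = F_att + ΣF_rep = (13.4096,-5.7741)
p' = p + 1/8·F = (-0.3238,-6.7218)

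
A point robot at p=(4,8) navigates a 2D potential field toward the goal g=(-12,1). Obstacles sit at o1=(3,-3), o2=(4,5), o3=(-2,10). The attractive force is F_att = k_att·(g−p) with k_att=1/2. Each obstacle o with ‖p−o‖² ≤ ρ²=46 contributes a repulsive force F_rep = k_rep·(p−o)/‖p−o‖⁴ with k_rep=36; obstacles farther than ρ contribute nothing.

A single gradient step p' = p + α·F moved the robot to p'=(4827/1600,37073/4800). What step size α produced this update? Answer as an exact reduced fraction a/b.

α = 1/8

F_att = 1/2·(g−p) = 1/2·(-16,-7) = (-8.0000,-3.5000)
o1: d²=122 > ρ²=46 → inactive
o2: d²=9 ≤ ρ²=46; F_rep = 36·(0,3)/9² = (0.0000,1.3333)
o3: d²=40 ≤ ρ²=46; F_rep = 36·(6,-2)/40² = (0.1350,-0.0450)
F = F_att + ΣF_rep = (-7.8650,-2.2117)
Δp = p'−p = (-0.9831,-0.2765); α = Δx/Fx = (-1573/1600) / (-1573/200) = 1/8
check: Δy/Fy = (-1327/4800) / (-1327/600) = 1/8 ✓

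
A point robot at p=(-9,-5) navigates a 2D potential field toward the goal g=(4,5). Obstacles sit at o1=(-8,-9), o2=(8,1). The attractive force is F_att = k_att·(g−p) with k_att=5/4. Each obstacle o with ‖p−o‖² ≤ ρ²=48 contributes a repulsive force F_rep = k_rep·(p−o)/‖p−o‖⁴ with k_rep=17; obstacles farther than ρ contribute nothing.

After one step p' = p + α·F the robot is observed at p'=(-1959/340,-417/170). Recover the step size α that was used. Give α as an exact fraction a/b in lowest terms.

F_att = 5/4·(g−p) = 5/4·(13,10) = (16.2500,12.5000)
o1: d²=17 ≤ ρ²=48; F_rep = 17·(-1,4)/17² = (-0.0588,0.2353)
o2: d²=325 > ρ²=48 → inactive
F = F_att + ΣF_rep = (16.1912,12.7353)
Δp = p'−p = (3.2382,2.5471); α = Δx/Fx = (1101/340) / (1101/68) = 1/5
check: Δy/Fy = (433/170) / (433/34) = 1/5 ✓

α = 1/5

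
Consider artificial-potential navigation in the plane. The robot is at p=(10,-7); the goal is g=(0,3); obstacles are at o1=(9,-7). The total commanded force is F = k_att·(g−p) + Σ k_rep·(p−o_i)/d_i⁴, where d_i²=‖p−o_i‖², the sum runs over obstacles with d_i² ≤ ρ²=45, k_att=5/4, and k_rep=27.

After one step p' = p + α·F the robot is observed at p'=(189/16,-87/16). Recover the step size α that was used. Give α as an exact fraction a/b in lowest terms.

α = 1/8

F_att = 5/4·(g−p) = 5/4·(-10,10) = (-12.5000,12.5000)
o1: d²=1 ≤ ρ²=45; F_rep = 27·(1,0)/1² = (27.0000,0.0000)
F = F_att + ΣF_rep = (14.5000,12.5000)
Δp = p'−p = (1.8125,1.5625); α = Δx/Fx = (29/16) / (29/2) = 1/8
check: Δy/Fy = (25/16) / (25/2) = 1/8 ✓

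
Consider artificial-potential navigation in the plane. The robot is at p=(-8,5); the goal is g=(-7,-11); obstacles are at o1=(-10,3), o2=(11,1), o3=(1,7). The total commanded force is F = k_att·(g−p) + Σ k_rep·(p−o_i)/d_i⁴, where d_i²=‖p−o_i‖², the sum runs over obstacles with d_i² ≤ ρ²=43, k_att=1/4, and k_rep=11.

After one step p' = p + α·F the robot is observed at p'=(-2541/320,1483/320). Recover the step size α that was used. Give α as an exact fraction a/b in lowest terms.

α = 1/10

F_att = 1/4·(g−p) = 1/4·(1,-16) = (0.2500,-4.0000)
o1: d²=8 ≤ ρ²=43; F_rep = 11·(2,2)/8² = (0.3438,0.3438)
o2: d²=377 > ρ²=43 → inactive
o3: d²=85 > ρ²=43 → inactive
F = F_att + ΣF_rep = (0.5938,-3.6562)
Δp = p'−p = (0.0594,-0.3656); α = Δx/Fx = (19/320) / (19/32) = 1/10
check: Δy/Fy = (-117/320) / (-117/32) = 1/10 ✓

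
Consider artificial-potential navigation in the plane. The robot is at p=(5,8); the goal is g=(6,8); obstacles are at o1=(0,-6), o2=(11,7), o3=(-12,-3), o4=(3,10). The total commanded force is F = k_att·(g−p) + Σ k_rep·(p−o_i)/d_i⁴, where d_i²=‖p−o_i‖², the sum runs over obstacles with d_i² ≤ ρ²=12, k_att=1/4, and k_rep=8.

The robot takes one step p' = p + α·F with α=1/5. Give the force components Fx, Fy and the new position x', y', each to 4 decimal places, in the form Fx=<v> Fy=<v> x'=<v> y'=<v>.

Fx=0.5000 Fy=-0.2500 x'=5.1000 y'=7.9500

F_att = 1/4·(g−p) = 1/4·(1,0) = (0.2500,0.0000)
o1: d²=221 > ρ²=12 → inactive
o2: d²=37 > ρ²=12 → inactive
o3: d²=410 > ρ²=12 → inactive
o4: d²=8 ≤ ρ²=12; F_rep = 8·(2,-2)/8² = (0.2500,-0.2500)
F = F_att + ΣF_rep = (0.5000,-0.2500)
p' = p + 1/5·F = (5.1000,7.9500)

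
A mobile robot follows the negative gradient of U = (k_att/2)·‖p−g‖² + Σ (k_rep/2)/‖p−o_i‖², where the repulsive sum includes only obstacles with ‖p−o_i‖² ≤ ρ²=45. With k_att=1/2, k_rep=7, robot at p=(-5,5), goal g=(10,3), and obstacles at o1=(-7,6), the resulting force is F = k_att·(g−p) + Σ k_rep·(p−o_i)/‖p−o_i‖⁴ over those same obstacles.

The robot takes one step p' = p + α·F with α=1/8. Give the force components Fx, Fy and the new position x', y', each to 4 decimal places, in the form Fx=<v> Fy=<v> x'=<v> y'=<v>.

F_att = 1/2·(g−p) = 1/2·(15,-2) = (7.5000,-1.0000)
o1: d²=5 ≤ ρ²=45; F_rep = 7·(2,-1)/5² = (0.5600,-0.2800)
F = F_att + ΣF_rep = (8.0600,-1.2800)
p' = p + 1/8·F = (-3.9925,4.8400)

Fx=8.0600 Fy=-1.2800 x'=-3.9925 y'=4.8400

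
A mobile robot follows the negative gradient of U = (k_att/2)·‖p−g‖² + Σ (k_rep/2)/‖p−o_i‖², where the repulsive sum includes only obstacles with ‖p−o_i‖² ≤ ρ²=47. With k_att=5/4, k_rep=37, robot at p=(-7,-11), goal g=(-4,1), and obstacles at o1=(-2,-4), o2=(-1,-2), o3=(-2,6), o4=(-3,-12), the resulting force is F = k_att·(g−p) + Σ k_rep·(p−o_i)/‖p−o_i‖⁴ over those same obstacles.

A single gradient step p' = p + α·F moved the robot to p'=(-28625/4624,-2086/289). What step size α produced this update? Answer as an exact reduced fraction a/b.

F_att = 5/4·(g−p) = 5/4·(3,12) = (3.7500,15.0000)
o1: d²=74 > ρ²=47 → inactive
o2: d²=117 > ρ²=47 → inactive
o3: d²=314 > ρ²=47 → inactive
o4: d²=17 ≤ ρ²=47; F_rep = 37·(-4,1)/17² = (-0.5121,0.1280)
F = F_att + ΣF_rep = (3.2379,15.1280)
Δp = p'−p = (0.8095,3.7820); α = Δx/Fx = (3743/4624) / (3743/1156) = 1/4
check: Δy/Fy = (1093/289) / (4372/289) = 1/4 ✓

α = 1/4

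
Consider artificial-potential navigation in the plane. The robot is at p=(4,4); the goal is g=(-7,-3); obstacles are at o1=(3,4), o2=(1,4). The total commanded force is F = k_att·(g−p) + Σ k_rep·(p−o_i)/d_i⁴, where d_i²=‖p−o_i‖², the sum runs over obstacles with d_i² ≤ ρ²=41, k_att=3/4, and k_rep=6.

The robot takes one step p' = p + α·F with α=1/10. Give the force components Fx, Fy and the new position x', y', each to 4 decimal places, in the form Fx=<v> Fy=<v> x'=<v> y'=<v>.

F_att = 3/4·(g−p) = 3/4·(-11,-7) = (-8.2500,-5.2500)
o1: d²=1 ≤ ρ²=41; F_rep = 6·(1,0)/1² = (6.0000,0.0000)
o2: d²=9 ≤ ρ²=41; F_rep = 6·(3,0)/9² = (0.2222,0.0000)
F = F_att + ΣF_rep = (-2.0278,-5.2500)
p' = p + 1/10·F = (3.7972,3.4750)

Fx=-2.0278 Fy=-5.2500 x'=3.7972 y'=3.4750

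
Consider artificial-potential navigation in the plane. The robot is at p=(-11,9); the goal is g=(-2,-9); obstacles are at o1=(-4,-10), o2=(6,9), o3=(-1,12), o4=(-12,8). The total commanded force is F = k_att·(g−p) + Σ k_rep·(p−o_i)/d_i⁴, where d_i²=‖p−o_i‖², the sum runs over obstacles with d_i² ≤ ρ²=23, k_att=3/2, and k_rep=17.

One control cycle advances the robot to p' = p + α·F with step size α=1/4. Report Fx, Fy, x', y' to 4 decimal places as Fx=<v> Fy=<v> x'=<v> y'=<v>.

F_att = 3/2·(g−p) = 3/2·(9,-18) = (13.5000,-27.0000)
o1: d²=410 > ρ²=23 → inactive
o2: d²=289 > ρ²=23 → inactive
o3: d²=109 > ρ²=23 → inactive
o4: d²=2 ≤ ρ²=23; F_rep = 17·(1,1)/2² = (4.2500,4.2500)
F = F_att + ΣF_rep = (17.7500,-22.7500)
p' = p + 1/4·F = (-6.5625,3.3125)

Fx=17.7500 Fy=-22.7500 x'=-6.5625 y'=3.3125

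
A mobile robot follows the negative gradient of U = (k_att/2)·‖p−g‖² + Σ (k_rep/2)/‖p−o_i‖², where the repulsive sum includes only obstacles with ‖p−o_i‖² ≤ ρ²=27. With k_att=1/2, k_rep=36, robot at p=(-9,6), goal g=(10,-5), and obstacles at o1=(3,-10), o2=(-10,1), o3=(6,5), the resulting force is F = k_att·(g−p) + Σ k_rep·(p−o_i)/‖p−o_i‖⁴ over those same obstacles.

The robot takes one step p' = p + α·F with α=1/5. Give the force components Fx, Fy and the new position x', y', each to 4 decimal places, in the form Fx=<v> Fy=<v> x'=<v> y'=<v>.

F_att = 1/2·(g−p) = 1/2·(19,-11) = (9.5000,-5.5000)
o1: d²=400 > ρ²=27 → inactive
o2: d²=26 ≤ ρ²=27; F_rep = 36·(1,5)/26² = (0.0533,0.2663)
o3: d²=226 > ρ²=27 → inactive
F = F_att + ΣF_rep = (9.5533,-5.2337)
p' = p + 1/5·F = (-7.0893,4.9533)

Fx=9.5533 Fy=-5.2337 x'=-7.0893 y'=4.9533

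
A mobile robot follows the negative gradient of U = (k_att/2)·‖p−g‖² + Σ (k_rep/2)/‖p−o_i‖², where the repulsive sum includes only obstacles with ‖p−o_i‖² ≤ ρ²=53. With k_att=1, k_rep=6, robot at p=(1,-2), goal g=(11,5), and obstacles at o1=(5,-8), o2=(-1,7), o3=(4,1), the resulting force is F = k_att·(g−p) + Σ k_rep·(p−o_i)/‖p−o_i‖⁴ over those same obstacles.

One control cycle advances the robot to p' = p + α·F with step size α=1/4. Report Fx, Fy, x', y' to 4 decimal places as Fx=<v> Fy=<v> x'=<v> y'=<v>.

Fx=9.9356 Fy=6.9578 x'=3.4839 y'=-0.2606

F_att = 1·(g−p) = 1·(10,7) = (10.0000,7.0000)
o1: d²=52 ≤ ρ²=53; F_rep = 6·(-4,6)/52² = (-0.0089,0.0133)
o2: d²=85 > ρ²=53 → inactive
o3: d²=18 ≤ ρ²=53; F_rep = 6·(-3,-3)/18² = (-0.0556,-0.0556)
F = F_att + ΣF_rep = (9.9356,6.9578)
p' = p + 1/4·F = (3.4839,-0.2606)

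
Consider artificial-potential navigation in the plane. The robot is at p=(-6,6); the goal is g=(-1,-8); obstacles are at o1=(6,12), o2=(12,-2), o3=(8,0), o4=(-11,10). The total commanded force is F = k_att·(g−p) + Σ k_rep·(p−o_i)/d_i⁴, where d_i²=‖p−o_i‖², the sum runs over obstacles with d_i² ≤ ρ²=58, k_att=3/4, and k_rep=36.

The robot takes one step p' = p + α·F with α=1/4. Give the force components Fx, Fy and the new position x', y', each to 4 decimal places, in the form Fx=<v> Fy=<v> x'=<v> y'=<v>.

Fx=3.8571 Fy=-10.5857 x'=-5.0357 y'=3.3536

F_att = 3/4·(g−p) = 3/4·(5,-14) = (3.7500,-10.5000)
o1: d²=180 > ρ²=58 → inactive
o2: d²=388 > ρ²=58 → inactive
o3: d²=232 > ρ²=58 → inactive
o4: d²=41 ≤ ρ²=58; F_rep = 36·(5,-4)/41² = (0.1071,-0.0857)
F = F_att + ΣF_rep = (3.8571,-10.5857)
p' = p + 1/4·F = (-5.0357,3.3536)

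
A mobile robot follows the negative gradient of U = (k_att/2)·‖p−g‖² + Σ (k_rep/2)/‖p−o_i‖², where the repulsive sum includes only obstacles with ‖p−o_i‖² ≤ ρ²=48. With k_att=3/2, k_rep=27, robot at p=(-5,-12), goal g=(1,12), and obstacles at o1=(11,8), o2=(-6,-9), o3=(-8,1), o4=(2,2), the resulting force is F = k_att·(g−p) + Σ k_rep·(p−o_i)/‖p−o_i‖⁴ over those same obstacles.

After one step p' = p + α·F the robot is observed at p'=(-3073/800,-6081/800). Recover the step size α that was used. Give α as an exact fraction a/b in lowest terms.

α = 1/8

F_att = 3/2·(g−p) = 3/2·(6,24) = (9.0000,36.0000)
o1: d²=656 > ρ²=48 → inactive
o2: d²=10 ≤ ρ²=48; F_rep = 27·(1,-3)/10² = (0.2700,-0.8100)
o3: d²=178 > ρ²=48 → inactive
o4: d²=245 > ρ²=48 → inactive
F = F_att + ΣF_rep = (9.2700,35.1900)
Δp = p'−p = (1.1587,4.3987); α = Δx/Fx = (927/800) / (927/100) = 1/8
check: Δy/Fy = (3519/800) / (3519/100) = 1/8 ✓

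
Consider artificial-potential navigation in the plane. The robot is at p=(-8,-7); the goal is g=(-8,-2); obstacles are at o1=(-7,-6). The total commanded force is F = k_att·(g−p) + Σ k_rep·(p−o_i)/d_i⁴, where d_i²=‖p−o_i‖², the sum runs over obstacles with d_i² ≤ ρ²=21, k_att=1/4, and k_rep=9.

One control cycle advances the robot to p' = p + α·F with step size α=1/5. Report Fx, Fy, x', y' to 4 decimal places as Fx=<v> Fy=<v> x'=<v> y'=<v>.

Fx=-2.2500 Fy=-1.0000 x'=-8.4500 y'=-7.2000

F_att = 1/4·(g−p) = 1/4·(0,5) = (0.0000,1.2500)
o1: d²=2 ≤ ρ²=21; F_rep = 9·(-1,-1)/2² = (-2.2500,-2.2500)
F = F_att + ΣF_rep = (-2.2500,-1.0000)
p' = p + 1/5·F = (-8.4500,-7.2000)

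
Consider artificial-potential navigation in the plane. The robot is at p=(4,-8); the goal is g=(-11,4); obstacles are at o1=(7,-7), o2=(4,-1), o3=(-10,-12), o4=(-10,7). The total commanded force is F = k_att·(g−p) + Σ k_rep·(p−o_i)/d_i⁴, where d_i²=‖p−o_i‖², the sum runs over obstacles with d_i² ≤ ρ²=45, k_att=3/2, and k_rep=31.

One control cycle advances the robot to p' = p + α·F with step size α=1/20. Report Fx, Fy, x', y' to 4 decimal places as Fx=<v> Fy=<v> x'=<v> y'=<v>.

Fx=-23.4300 Fy=17.6900 x'=2.8285 y'=-7.1155

F_att = 3/2·(g−p) = 3/2·(-15,12) = (-22.5000,18.0000)
o1: d²=10 ≤ ρ²=45; F_rep = 31·(-3,-1)/10² = (-0.9300,-0.3100)
o2: d²=49 > ρ²=45 → inactive
o3: d²=212 > ρ²=45 → inactive
o4: d²=421 > ρ²=45 → inactive
F = F_att + ΣF_rep = (-23.4300,17.6900)
p' = p + 1/20·F = (2.8285,-7.1155)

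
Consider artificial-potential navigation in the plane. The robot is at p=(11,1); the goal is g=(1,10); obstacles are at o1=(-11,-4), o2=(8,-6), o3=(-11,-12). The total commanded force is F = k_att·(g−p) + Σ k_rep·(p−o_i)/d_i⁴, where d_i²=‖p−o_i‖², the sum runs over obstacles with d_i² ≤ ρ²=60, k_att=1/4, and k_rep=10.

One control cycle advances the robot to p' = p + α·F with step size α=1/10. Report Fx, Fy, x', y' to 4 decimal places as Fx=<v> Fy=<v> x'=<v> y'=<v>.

Fx=-2.4911 Fy=2.2708 x'=10.7509 y'=1.2271

F_att = 1/4·(g−p) = 1/4·(-10,9) = (-2.5000,2.2500)
o1: d²=509 > ρ²=60 → inactive
o2: d²=58 ≤ ρ²=60; F_rep = 10·(3,7)/58² = (0.0089,0.0208)
o3: d²=653 > ρ²=60 → inactive
F = F_att + ΣF_rep = (-2.4911,2.2708)
p' = p + 1/10·F = (10.7509,1.2271)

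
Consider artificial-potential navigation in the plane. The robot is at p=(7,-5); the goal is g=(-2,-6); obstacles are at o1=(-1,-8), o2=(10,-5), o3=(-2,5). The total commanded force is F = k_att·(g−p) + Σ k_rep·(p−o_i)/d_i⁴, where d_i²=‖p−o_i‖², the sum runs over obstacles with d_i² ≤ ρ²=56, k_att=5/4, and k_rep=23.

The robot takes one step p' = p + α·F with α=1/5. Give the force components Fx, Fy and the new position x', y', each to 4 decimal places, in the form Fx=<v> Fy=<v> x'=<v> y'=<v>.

F_att = 5/4·(g−p) = 5/4·(-9,-1) = (-11.2500,-1.2500)
o1: d²=73 > ρ²=56 → inactive
o2: d²=9 ≤ ρ²=56; F_rep = 23·(-3,0)/9² = (-0.8519,0.0000)
o3: d²=181 > ρ²=56 → inactive
F = F_att + ΣF_rep = (-12.1019,-1.2500)
p' = p + 1/5·F = (4.5796,-5.2500)

Fx=-12.1019 Fy=-1.2500 x'=4.5796 y'=-5.2500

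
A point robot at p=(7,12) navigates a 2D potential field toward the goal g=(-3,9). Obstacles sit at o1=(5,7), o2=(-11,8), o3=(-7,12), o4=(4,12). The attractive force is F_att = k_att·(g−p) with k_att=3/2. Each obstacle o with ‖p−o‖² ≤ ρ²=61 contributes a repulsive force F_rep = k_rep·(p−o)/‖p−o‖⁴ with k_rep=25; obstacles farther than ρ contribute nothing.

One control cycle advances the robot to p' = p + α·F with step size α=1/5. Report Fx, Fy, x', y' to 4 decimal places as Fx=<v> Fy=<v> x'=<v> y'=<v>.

Fx=-14.0146 Fy=-4.3514 x'=4.1971 y'=11.1297

F_att = 3/2·(g−p) = 3/2·(-10,-3) = (-15.0000,-4.5000)
o1: d²=29 ≤ ρ²=61; F_rep = 25·(2,5)/29² = (0.0595,0.1486)
o2: d²=340 > ρ²=61 → inactive
o3: d²=196 > ρ²=61 → inactive
o4: d²=9 ≤ ρ²=61; F_rep = 25·(3,0)/9² = (0.9259,0.0000)
F = F_att + ΣF_rep = (-14.0146,-4.3514)
p' = p + 1/5·F = (4.1971,11.1297)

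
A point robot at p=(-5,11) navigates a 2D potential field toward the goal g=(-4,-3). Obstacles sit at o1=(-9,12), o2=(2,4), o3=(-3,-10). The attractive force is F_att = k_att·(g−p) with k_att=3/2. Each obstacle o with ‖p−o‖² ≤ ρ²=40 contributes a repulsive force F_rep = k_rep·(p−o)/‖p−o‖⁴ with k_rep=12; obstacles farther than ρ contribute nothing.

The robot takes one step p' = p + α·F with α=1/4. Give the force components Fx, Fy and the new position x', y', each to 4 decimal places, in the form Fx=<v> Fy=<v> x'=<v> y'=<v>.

Fx=1.6661 Fy=-21.0415 x'=-4.5835 y'=5.7396

F_att = 3/2·(g−p) = 3/2·(1,-14) = (1.5000,-21.0000)
o1: d²=17 ≤ ρ²=40; F_rep = 12·(4,-1)/17² = (0.1661,-0.0415)
o2: d²=98 > ρ²=40 → inactive
o3: d²=445 > ρ²=40 → inactive
F = F_att + ΣF_rep = (1.6661,-21.0415)
p' = p + 1/4·F = (-4.5835,5.7396)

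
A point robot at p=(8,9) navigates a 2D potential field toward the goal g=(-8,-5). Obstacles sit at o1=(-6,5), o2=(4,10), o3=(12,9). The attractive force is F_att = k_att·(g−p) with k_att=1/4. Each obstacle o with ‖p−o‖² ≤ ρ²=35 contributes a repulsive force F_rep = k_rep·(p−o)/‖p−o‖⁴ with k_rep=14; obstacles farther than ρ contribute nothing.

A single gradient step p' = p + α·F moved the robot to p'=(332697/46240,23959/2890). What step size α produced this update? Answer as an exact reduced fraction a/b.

F_att = 1/4·(g−p) = 1/4·(-16,-14) = (-4.0000,-3.5000)
o1: d²=212 > ρ²=35 → inactive
o2: d²=17 ≤ ρ²=35; F_rep = 14·(4,-1)/17² = (0.1938,-0.0484)
o3: d²=16 ≤ ρ²=35; F_rep = 14·(-4,0)/16² = (-0.2188,0.0000)
F = F_att + ΣF_rep = (-4.0250,-3.5484)
Δp = p'−p = (-0.8050,-0.7097); α = Δx/Fx = (-37223/46240) / (-37223/9248) = 1/5
check: Δy/Fy = (-2051/2890) / (-2051/578) = 1/5 ✓

α = 1/5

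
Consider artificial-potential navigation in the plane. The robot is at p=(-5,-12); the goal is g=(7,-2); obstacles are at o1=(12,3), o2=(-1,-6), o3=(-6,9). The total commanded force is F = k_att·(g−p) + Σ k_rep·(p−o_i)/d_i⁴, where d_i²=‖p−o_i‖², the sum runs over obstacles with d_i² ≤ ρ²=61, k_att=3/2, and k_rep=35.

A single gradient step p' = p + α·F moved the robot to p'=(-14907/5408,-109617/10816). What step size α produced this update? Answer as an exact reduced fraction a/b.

F_att = 3/2·(g−p) = 3/2·(12,10) = (18.0000,15.0000)
o1: d²=514 > ρ²=61 → inactive
o2: d²=52 ≤ ρ²=61; F_rep = 35·(-4,-6)/52² = (-0.0518,-0.0777)
o3: d²=442 > ρ²=61 → inactive
F = F_att + ΣF_rep = (17.9482,14.9223)
Δp = p'−p = (2.2435,1.8653); α = Δx/Fx = (12133/5408) / (12133/676) = 1/8
check: Δy/Fy = (20175/10816) / (20175/1352) = 1/8 ✓

α = 1/8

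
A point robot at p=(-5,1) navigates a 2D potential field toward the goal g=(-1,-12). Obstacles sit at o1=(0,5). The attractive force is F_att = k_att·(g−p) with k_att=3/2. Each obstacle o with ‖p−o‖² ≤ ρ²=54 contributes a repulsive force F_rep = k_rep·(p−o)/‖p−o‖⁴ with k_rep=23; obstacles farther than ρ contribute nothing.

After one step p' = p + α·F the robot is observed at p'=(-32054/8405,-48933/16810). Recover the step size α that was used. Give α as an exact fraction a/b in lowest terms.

F_att = 3/2·(g−p) = 3/2·(4,-13) = (6.0000,-19.5000)
o1: d²=41 ≤ ρ²=54; F_rep = 23·(-5,-4)/41² = (-0.0684,-0.0547)
F = F_att + ΣF_rep = (5.9316,-19.5547)
Δp = p'−p = (1.1863,-3.9109); α = Δx/Fx = (9971/8405) / (9971/1681) = 1/5
check: Δy/Fy = (-65743/16810) / (-65743/3362) = 1/5 ✓

α = 1/5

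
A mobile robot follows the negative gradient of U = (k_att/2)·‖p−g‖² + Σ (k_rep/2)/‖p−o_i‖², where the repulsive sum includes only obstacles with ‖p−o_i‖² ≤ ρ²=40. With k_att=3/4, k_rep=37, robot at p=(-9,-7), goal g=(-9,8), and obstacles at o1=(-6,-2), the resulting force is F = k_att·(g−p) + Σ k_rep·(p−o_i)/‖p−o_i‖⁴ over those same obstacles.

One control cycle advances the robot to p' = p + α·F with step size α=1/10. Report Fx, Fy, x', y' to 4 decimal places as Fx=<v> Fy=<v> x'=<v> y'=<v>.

Fx=-0.0960 Fy=11.0900 x'=-9.0096 y'=-5.8910

F_att = 3/4·(g−p) = 3/4·(0,15) = (0.0000,11.2500)
o1: d²=34 ≤ ρ²=40; F_rep = 37·(-3,-5)/34² = (-0.0960,-0.1600)
F = F_att + ΣF_rep = (-0.0960,11.0900)
p' = p + 1/10·F = (-9.0096,-5.8910)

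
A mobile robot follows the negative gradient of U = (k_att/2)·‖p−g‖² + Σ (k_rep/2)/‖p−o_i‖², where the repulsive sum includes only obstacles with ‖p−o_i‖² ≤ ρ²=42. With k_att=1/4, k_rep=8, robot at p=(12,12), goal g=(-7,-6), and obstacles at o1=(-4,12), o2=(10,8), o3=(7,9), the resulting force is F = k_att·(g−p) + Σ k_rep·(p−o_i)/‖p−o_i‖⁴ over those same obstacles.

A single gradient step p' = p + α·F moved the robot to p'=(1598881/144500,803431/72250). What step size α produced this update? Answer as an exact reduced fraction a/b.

α = 1/5

F_att = 1/4·(g−p) = 1/4·(-19,-18) = (-4.7500,-4.5000)
o1: d²=256 > ρ²=42 → inactive
o2: d²=20 ≤ ρ²=42; F_rep = 8·(2,4)/20² = (0.0400,0.0800)
o3: d²=34 ≤ ρ²=42; F_rep = 8·(5,3)/34² = (0.0346,0.0208)
F = F_att + ΣF_rep = (-4.6754,-4.3992)
Δp = p'−p = (-0.9351,-0.8798); α = Δx/Fx = (-135119/144500) / (-135119/28900) = 1/5
check: Δy/Fy = (-63569/72250) / (-63569/14450) = 1/5 ✓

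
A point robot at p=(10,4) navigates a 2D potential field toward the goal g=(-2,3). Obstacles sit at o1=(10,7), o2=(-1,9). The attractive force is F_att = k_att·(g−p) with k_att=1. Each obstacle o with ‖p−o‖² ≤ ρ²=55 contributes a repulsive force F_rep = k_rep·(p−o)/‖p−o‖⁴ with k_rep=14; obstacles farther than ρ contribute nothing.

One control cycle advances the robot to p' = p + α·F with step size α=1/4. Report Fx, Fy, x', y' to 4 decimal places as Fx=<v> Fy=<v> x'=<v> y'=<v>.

F_att = 1·(g−p) = 1·(-12,-1) = (-12.0000,-1.0000)
o1: d²=9 ≤ ρ²=55; F_rep = 14·(0,-3)/9² = (0.0000,-0.5185)
o2: d²=146 > ρ²=55 → inactive
F = F_att + ΣF_rep = (-12.0000,-1.5185)
p' = p + 1/4·F = (7.0000,3.6204)

Fx=-12.0000 Fy=-1.5185 x'=7.0000 y'=3.6204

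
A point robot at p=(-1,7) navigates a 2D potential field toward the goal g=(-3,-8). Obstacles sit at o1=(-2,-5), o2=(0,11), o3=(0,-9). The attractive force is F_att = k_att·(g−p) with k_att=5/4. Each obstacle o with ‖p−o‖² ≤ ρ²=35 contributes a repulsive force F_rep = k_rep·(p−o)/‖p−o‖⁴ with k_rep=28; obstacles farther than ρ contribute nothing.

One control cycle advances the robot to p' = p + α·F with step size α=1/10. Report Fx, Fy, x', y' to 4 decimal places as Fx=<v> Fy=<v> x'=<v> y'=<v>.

F_att = 5/4·(g−p) = 5/4·(-2,-15) = (-2.5000,-18.7500)
o1: d²=145 > ρ²=35 → inactive
o2: d²=17 ≤ ρ²=35; F_rep = 28·(-1,-4)/17² = (-0.0969,-0.3875)
o3: d²=257 > ρ²=35 → inactive
F = F_att + ΣF_rep = (-2.5969,-19.1375)
p' = p + 1/10·F = (-1.2597,5.0862)

Fx=-2.5969 Fy=-19.1375 x'=-1.2597 y'=5.0862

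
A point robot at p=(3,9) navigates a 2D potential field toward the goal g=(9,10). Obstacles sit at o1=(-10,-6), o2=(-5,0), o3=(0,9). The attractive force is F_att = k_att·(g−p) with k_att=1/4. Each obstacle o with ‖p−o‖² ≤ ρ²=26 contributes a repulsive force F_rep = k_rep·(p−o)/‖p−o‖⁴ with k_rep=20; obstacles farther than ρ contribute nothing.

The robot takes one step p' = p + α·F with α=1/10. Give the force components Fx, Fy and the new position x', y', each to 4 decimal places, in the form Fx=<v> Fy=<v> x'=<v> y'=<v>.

Fx=2.2407 Fy=0.2500 x'=3.2241 y'=9.0250

F_att = 1/4·(g−p) = 1/4·(6,1) = (1.5000,0.2500)
o1: d²=394 > ρ²=26 → inactive
o2: d²=145 > ρ²=26 → inactive
o3: d²=9 ≤ ρ²=26; F_rep = 20·(3,0)/9² = (0.7407,0.0000)
F = F_att + ΣF_rep = (2.2407,0.2500)
p' = p + 1/10·F = (3.2241,9.0250)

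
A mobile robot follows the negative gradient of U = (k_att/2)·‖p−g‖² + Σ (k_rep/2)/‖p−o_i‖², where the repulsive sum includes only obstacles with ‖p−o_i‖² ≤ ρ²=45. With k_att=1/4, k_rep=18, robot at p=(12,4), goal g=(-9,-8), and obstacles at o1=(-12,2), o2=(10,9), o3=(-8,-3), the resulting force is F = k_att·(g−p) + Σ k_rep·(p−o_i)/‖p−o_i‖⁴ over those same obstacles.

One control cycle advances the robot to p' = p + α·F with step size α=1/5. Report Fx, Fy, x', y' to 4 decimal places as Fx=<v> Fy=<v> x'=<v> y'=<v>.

Fx=-5.2072 Fy=-3.1070 x'=10.9586 y'=3.3786

F_att = 1/4·(g−p) = 1/4·(-21,-12) = (-5.2500,-3.0000)
o1: d²=580 > ρ²=45 → inactive
o2: d²=29 ≤ ρ²=45; F_rep = 18·(2,-5)/29² = (0.0428,-0.1070)
o3: d²=449 > ρ²=45 → inactive
F = F_att + ΣF_rep = (-5.2072,-3.1070)
p' = p + 1/5·F = (10.9586,3.3786)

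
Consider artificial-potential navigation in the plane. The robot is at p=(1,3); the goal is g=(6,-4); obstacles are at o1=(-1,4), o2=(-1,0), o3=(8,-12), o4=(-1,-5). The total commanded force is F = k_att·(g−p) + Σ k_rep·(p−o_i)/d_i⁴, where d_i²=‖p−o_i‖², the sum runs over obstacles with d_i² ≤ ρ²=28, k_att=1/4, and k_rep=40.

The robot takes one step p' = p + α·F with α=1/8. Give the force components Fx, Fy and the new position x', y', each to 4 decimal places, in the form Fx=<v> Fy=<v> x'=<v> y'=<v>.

Fx=4.9234 Fy=-2.6399 x'=1.6154 y'=2.6700

F_att = 1/4·(g−p) = 1/4·(5,-7) = (1.2500,-1.7500)
o1: d²=5 ≤ ρ²=28; F_rep = 40·(2,-1)/5² = (3.2000,-1.6000)
o2: d²=13 ≤ ρ²=28; F_rep = 40·(2,3)/13² = (0.4734,0.7101)
o3: d²=274 > ρ²=28 → inactive
o4: d²=68 > ρ²=28 → inactive
F = F_att + ΣF_rep = (4.9234,-2.6399)
p' = p + 1/8·F = (1.6154,2.6700)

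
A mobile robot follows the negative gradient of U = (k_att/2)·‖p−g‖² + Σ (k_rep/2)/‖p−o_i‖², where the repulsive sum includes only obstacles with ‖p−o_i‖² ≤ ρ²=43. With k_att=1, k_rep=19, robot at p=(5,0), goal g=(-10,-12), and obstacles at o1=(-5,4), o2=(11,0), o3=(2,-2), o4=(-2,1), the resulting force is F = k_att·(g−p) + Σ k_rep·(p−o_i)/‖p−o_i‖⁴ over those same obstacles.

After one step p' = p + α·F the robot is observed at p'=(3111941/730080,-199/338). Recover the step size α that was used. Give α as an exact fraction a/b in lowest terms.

α = 1/20

F_att = 1·(g−p) = 1·(-15,-12) = (-15.0000,-12.0000)
o1: d²=116 > ρ²=43 → inactive
o2: d²=36 ≤ ρ²=43; F_rep = 19·(-6,0)/36² = (-0.0880,0.0000)
o3: d²=13 ≤ ρ²=43; F_rep = 19·(3,2)/13² = (0.3373,0.2249)
o4: d²=50 > ρ²=43 → inactive
F = F_att + ΣF_rep = (-14.7507,-11.7751)
Δp = p'−p = (-0.7375,-0.5888); α = Δx/Fx = (-538459/730080) / (-538459/36504) = 1/20
check: Δy/Fy = (-199/338) / (-1990/169) = 1/20 ✓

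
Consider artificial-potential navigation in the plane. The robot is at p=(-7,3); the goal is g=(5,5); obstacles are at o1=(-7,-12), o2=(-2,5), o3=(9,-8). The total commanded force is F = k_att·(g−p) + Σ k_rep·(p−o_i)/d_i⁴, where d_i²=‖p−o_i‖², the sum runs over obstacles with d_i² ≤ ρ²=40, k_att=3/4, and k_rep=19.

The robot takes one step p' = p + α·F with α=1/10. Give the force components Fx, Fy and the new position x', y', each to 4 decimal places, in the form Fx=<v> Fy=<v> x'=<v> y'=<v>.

Fx=8.8870 Fy=1.4548 x'=-6.1113 y'=3.1455

F_att = 3/4·(g−p) = 3/4·(12,2) = (9.0000,1.5000)
o1: d²=225 > ρ²=40 → inactive
o2: d²=29 ≤ ρ²=40; F_rep = 19·(-5,-2)/29² = (-0.1130,-0.0452)
o3: d²=377 > ρ²=40 → inactive
F = F_att + ΣF_rep = (8.8870,1.4548)
p' = p + 1/10·F = (-6.1113,3.1455)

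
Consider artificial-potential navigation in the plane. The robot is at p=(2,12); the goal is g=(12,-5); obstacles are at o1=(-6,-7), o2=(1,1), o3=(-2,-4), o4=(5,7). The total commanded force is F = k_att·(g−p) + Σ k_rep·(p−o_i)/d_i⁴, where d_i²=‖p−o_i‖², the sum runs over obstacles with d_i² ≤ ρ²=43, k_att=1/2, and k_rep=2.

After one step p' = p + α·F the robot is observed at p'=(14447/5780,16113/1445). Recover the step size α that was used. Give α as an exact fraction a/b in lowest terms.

F_att = 1/2·(g−p) = 1/2·(10,-17) = (5.0000,-8.5000)
o1: d²=425 > ρ²=43 → inactive
o2: d²=122 > ρ²=43 → inactive
o3: d²=272 > ρ²=43 → inactive
o4: d²=34 ≤ ρ²=43; F_rep = 2·(-3,5)/34² = (-0.0052,0.0087)
F = F_att + ΣF_rep = (4.9948,-8.4913)
Δp = p'−p = (0.4995,-0.8491); α = Δx/Fx = (2887/5780) / (2887/578) = 1/10
check: Δy/Fy = (-1227/1445) / (-2454/289) = 1/10 ✓

α = 1/10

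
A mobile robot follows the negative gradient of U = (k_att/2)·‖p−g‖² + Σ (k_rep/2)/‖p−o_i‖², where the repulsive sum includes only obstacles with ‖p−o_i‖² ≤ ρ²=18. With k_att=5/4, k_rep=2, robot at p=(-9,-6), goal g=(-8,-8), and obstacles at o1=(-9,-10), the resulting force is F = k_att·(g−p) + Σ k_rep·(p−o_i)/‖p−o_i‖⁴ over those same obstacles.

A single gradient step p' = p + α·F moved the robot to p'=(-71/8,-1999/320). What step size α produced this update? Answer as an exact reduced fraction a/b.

α = 1/10

F_att = 5/4·(g−p) = 5/4·(1,-2) = (1.2500,-2.5000)
o1: d²=16 ≤ ρ²=18; F_rep = 2·(0,4)/16² = (0.0000,0.0312)
F = F_att + ΣF_rep = (1.2500,-2.4688)
Δp = p'−p = (0.1250,-0.2469); α = Δx/Fx = (1/8) / (5/4) = 1/10
check: Δy/Fy = (-79/320) / (-79/32) = 1/10 ✓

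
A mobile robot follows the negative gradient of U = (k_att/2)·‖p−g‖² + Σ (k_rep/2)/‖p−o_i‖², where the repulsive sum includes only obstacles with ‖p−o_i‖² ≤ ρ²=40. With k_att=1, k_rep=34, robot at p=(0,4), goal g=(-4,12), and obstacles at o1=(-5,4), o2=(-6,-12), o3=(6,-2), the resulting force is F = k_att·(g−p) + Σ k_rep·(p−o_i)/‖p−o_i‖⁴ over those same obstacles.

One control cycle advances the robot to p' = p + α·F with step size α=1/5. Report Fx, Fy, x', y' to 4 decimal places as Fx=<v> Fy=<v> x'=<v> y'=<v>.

F_att = 1·(g−p) = 1·(-4,8) = (-4.0000,8.0000)
o1: d²=25 ≤ ρ²=40; F_rep = 34·(5,0)/25² = (0.2720,0.0000)
o2: d²=292 > ρ²=40 → inactive
o3: d²=72 > ρ²=40 → inactive
F = F_att + ΣF_rep = (-3.7280,8.0000)
p' = p + 1/5·F = (-0.7456,5.6000)

Fx=-3.7280 Fy=8.0000 x'=-0.7456 y'=5.6000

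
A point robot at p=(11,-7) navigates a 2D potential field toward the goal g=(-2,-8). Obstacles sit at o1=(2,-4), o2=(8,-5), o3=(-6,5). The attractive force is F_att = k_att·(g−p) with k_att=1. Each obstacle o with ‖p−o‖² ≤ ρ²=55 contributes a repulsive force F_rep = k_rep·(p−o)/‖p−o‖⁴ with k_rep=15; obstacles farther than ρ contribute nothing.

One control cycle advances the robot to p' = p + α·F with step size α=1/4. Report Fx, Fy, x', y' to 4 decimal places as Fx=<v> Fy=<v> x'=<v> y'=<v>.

Fx=-12.7337 Fy=-1.1775 x'=7.8166 y'=-7.2944

F_att = 1·(g−p) = 1·(-13,-1) = (-13.0000,-1.0000)
o1: d²=90 > ρ²=55 → inactive
o2: d²=13 ≤ ρ²=55; F_rep = 15·(3,-2)/13² = (0.2663,-0.1775)
o3: d²=433 > ρ²=55 → inactive
F = F_att + ΣF_rep = (-12.7337,-1.1775)
p' = p + 1/4·F = (7.8166,-7.2944)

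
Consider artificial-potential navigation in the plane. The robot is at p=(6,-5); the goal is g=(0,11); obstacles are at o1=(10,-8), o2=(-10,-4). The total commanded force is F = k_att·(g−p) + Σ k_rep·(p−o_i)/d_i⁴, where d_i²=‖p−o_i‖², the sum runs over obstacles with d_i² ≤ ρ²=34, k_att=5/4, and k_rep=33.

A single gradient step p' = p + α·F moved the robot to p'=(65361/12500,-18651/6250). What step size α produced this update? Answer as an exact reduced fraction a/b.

α = 1/10

F_att = 5/4·(g−p) = 5/4·(-6,16) = (-7.5000,20.0000)
o1: d²=25 ≤ ρ²=34; F_rep = 33·(-4,3)/25² = (-0.2112,0.1584)
o2: d²=257 > ρ²=34 → inactive
F = F_att + ΣF_rep = (-7.7112,20.1584)
Δp = p'−p = (-0.7711,2.0158); α = Δx/Fx = (-9639/12500) / (-9639/1250) = 1/10
check: Δy/Fy = (12599/6250) / (12599/625) = 1/10 ✓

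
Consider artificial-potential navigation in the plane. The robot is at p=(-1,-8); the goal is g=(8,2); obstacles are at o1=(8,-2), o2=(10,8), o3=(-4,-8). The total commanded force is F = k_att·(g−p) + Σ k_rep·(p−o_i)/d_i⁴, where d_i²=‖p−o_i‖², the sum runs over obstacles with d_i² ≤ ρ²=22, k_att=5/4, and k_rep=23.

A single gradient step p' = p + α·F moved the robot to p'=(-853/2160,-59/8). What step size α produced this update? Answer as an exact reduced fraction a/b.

F_att = 5/4·(g−p) = 5/4·(9,10) = (11.2500,12.5000)
o1: d²=117 > ρ²=22 → inactive
o2: d²=377 > ρ²=22 → inactive
o3: d²=9 ≤ ρ²=22; F_rep = 23·(3,0)/9² = (0.8519,0.0000)
F = F_att + ΣF_rep = (12.1019,12.5000)
Δp = p'−p = (0.6051,0.6250); α = Δx/Fx = (1307/2160) / (1307/108) = 1/20
check: Δy/Fy = (5/8) / (25/2) = 1/20 ✓

α = 1/20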